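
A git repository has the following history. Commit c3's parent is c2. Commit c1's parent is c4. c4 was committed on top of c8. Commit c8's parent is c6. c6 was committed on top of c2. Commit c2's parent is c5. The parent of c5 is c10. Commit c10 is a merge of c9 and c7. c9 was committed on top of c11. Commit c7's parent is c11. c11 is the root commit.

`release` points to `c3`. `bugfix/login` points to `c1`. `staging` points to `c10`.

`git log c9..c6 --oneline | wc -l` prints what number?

5

Reachable from c6: {c10, c11, c2, c5, c6, c7, c9}.
Reachable from c9: {c11, c9}.
In c6's history but not c9's: {c10, c2, c5, c6, c7} — 5 commits.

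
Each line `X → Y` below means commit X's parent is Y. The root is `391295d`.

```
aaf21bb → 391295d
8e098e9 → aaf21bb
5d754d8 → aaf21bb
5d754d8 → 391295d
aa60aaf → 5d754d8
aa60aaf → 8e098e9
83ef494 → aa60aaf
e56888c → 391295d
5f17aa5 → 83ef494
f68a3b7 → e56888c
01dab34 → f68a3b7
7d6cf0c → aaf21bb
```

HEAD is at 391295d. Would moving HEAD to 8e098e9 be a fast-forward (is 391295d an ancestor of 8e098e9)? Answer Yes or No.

Yes

A fast-forward from 391295d to 8e098e9 is possible iff 391295d is an ancestor of 8e098e9.
Ancestors of 8e098e9: {391295d, 8e098e9, aaf21bb}.
391295d is among them, so fast-forward is possible.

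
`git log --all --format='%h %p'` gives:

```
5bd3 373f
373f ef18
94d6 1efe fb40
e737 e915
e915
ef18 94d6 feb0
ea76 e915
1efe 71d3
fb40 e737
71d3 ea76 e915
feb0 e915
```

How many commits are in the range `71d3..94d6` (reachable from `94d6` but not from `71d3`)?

Reachable from 94d6: {1efe, 71d3, 94d6, e737, e915, ea76, fb40}.
Reachable from 71d3: {71d3, e915, ea76}.
In 94d6's history but not 71d3's: {1efe, 94d6, e737, fb40} — 4 commits.

4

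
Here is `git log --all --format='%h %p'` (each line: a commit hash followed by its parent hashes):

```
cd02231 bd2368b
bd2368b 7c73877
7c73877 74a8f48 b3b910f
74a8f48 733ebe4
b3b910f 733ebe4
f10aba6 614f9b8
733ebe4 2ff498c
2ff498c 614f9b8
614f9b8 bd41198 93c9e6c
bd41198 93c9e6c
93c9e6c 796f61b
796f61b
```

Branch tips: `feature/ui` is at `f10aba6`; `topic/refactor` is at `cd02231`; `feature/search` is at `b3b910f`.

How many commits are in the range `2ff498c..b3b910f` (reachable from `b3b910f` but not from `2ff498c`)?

2

Reachable from b3b910f: {2ff498c, 614f9b8, 733ebe4, 796f61b, 93c9e6c, b3b910f, bd41198}.
Reachable from 2ff498c: {2ff498c, 614f9b8, 796f61b, 93c9e6c, bd41198}.
In b3b910f's history but not 2ff498c's: {733ebe4, b3b910f} — 2 commits.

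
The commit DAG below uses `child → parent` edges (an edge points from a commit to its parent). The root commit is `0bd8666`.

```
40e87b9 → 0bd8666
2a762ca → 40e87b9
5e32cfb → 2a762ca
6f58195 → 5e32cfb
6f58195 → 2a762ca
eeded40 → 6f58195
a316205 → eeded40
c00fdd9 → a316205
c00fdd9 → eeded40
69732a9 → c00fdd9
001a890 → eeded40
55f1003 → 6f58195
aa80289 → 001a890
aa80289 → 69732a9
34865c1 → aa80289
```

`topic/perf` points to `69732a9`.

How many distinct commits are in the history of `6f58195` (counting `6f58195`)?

5

Walking parent pointers from 6f58195: reachable set = {0bd8666, 2a762ca, 40e87b9, 5e32cfb, 6f58195}.
That is 5 commits.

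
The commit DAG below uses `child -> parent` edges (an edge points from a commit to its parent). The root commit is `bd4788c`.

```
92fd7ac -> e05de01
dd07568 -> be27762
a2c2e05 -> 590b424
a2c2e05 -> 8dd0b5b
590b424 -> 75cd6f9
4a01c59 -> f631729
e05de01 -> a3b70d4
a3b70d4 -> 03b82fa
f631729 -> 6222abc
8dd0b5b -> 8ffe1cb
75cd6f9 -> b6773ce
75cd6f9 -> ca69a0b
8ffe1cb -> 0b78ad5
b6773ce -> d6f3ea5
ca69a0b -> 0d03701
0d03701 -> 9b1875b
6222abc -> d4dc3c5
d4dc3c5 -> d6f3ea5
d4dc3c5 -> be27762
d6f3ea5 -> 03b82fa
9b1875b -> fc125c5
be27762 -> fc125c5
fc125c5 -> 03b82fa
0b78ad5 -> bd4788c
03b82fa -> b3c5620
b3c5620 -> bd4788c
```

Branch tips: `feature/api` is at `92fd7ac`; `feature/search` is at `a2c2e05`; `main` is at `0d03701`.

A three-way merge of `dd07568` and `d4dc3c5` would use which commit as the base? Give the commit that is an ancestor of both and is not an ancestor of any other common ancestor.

Ancestors of dd07568: {03b82fa, b3c5620, bd4788c, be27762, dd07568, fc125c5}.
Ancestors of d4dc3c5: {03b82fa, b3c5620, bd4788c, be27762, d4dc3c5, d6f3ea5, fc125c5}.
Common ancestors: {03b82fa, b3c5620, bd4788c, be27762, fc125c5}.
Among these, be27762 is not an ancestor of any other common ancestor — it is the merge base.

be27762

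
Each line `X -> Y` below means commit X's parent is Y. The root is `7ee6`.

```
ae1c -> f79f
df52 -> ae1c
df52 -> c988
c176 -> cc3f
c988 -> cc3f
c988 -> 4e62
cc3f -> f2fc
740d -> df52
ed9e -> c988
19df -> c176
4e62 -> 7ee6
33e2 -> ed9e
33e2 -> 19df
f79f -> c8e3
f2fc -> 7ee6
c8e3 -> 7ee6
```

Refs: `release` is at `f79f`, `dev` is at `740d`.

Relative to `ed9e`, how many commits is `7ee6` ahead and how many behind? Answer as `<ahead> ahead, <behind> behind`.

0 ahead, 5 behind

Reachable from 7ee6: {7ee6}.
Reachable from ed9e: {4e62, 7ee6, c988, cc3f, ed9e, f2fc}.
Only in 7ee6's history (ahead): {} — 0.
Only in ed9e's history (behind): {4e62, c988, cc3f, ed9e, f2fc} — 5.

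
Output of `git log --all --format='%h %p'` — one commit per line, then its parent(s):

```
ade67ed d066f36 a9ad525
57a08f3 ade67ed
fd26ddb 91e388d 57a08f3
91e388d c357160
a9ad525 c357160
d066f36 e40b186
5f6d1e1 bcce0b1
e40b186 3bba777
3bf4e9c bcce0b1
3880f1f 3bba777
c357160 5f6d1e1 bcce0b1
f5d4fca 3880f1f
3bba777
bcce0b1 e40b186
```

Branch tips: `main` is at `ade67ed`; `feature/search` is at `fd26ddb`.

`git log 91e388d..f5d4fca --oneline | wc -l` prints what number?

Reachable from f5d4fca: {3880f1f, 3bba777, f5d4fca}.
Reachable from 91e388d: {3bba777, 5f6d1e1, 91e388d, bcce0b1, c357160, e40b186}.
In f5d4fca's history but not 91e388d's: {3880f1f, f5d4fca} — 2 commits.

2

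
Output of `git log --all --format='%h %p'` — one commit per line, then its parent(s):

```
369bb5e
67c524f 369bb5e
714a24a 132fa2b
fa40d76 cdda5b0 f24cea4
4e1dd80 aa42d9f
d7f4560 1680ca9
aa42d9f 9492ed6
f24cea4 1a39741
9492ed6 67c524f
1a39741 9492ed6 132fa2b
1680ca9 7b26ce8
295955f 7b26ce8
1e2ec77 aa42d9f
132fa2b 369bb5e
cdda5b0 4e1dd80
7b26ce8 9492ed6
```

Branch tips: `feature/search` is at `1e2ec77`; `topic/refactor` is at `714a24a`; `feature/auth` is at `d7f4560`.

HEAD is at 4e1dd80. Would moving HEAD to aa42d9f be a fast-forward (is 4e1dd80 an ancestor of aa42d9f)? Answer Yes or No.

A fast-forward from 4e1dd80 to aa42d9f is possible iff 4e1dd80 is an ancestor of aa42d9f.
Ancestors of aa42d9f: {369bb5e, 67c524f, 9492ed6, aa42d9f}.
4e1dd80 is not among them, so fast-forward is not possible.

No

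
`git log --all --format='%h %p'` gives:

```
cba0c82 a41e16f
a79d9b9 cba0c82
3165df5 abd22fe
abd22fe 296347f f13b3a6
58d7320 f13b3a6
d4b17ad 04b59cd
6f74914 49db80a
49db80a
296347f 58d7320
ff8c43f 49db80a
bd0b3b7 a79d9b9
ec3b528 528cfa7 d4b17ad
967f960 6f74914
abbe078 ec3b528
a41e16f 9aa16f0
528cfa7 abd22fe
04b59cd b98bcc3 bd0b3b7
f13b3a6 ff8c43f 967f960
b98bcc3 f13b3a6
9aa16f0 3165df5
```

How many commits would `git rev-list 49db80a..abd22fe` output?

7

Reachable from abd22fe: {296347f, 49db80a, 58d7320, 6f74914, 967f960, abd22fe, f13b3a6, ff8c43f}.
Reachable from 49db80a: {49db80a}.
In abd22fe's history but not 49db80a's: {296347f, 58d7320, 6f74914, 967f960, abd22fe, f13b3a6, ff8c43f} — 7 commits.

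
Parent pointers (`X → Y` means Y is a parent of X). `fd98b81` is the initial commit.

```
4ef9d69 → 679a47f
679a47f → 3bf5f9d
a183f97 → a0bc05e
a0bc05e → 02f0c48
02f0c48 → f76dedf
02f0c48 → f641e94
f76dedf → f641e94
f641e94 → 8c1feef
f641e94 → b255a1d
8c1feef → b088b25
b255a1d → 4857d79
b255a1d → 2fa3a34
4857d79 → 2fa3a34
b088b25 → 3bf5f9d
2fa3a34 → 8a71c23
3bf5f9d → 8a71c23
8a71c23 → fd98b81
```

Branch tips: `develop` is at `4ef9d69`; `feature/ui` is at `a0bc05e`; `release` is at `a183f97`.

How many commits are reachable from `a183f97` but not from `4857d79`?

Reachable from a183f97: {02f0c48, 2fa3a34, 3bf5f9d, 4857d79, 8a71c23, 8c1feef, a0bc05e, a183f97, b088b25, b255a1d, f641e94, f76dedf, fd98b81}.
Reachable from 4857d79: {2fa3a34, 4857d79, 8a71c23, fd98b81}.
In a183f97's history but not 4857d79's: {02f0c48, 3bf5f9d, 8c1feef, a0bc05e, a183f97, b088b25, b255a1d, f641e94, f76dedf} — 9 commits.

9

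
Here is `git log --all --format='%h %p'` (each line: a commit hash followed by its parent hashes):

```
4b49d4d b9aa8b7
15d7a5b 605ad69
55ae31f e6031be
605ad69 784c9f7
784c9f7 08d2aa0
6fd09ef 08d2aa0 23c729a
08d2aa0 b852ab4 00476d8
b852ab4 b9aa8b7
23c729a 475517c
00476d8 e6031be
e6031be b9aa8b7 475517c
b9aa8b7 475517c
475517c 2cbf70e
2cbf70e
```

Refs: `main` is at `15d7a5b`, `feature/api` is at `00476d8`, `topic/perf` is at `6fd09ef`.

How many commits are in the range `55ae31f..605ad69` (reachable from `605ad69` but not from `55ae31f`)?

5

Reachable from 605ad69: {00476d8, 08d2aa0, 2cbf70e, 475517c, 605ad69, 784c9f7, b852ab4, b9aa8b7, e6031be}.
Reachable from 55ae31f: {2cbf70e, 475517c, 55ae31f, b9aa8b7, e6031be}.
In 605ad69's history but not 55ae31f's: {00476d8, 08d2aa0, 605ad69, 784c9f7, b852ab4} — 5 commits.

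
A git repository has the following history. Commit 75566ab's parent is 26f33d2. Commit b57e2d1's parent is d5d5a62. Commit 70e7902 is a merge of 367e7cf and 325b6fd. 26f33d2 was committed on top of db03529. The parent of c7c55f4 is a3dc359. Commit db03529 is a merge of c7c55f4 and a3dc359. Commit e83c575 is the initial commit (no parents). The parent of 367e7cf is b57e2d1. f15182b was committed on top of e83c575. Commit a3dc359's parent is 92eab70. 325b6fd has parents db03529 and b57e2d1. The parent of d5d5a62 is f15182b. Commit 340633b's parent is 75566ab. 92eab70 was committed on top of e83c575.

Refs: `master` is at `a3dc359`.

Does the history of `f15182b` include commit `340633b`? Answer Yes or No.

No

Ancestors of f15182b: {e83c575, f15182b}.
340633b is not in that set, so it is not an ancestor of f15182b.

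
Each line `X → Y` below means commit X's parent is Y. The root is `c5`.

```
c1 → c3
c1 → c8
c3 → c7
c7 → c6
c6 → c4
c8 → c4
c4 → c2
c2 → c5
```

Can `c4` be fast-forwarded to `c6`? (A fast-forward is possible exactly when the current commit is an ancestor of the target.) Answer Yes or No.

Yes

A fast-forward from c4 to c6 is possible iff c4 is an ancestor of c6.
Ancestors of c6: {c2, c4, c5, c6}.
c4 is among them, so fast-forward is possible.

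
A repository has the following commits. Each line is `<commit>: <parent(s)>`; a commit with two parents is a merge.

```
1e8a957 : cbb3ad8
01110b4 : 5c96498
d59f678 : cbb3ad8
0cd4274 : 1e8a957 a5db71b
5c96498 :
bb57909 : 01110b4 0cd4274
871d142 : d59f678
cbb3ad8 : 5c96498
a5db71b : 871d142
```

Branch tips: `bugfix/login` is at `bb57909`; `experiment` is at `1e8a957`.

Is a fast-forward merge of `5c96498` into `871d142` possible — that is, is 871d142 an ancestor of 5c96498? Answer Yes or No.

No

A fast-forward from 871d142 to 5c96498 is possible iff 871d142 is an ancestor of 5c96498.
Ancestors of 5c96498: {5c96498}.
871d142 is not among them, so fast-forward is not possible.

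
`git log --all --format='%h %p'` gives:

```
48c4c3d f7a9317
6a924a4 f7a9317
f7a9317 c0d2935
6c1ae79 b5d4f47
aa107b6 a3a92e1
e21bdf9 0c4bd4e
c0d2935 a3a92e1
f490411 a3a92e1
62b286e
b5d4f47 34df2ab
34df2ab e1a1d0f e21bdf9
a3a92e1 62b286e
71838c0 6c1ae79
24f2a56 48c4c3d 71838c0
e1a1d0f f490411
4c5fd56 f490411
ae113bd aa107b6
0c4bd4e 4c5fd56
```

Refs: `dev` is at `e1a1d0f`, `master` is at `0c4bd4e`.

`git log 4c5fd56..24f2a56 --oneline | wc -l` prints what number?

11

Reachable from 24f2a56: {0c4bd4e, 24f2a56, 34df2ab, 48c4c3d, 4c5fd56, 62b286e, 6c1ae79, 71838c0, a3a92e1, b5d4f47, c0d2935, e1a1d0f, e21bdf9, f490411, f7a9317}.
Reachable from 4c5fd56: {4c5fd56, 62b286e, a3a92e1, f490411}.
In 24f2a56's history but not 4c5fd56's: {0c4bd4e, 24f2a56, 34df2ab, 48c4c3d, 6c1ae79, 71838c0, b5d4f47, c0d2935, e1a1d0f, e21bdf9, f7a9317} — 11 commits.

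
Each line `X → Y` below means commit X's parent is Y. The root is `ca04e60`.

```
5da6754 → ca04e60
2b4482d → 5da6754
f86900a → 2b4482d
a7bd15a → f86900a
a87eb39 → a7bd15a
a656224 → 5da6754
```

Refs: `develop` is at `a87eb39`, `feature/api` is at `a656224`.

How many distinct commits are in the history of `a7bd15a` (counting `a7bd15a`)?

Walking parent pointers from a7bd15a: reachable set = {2b4482d, 5da6754, a7bd15a, ca04e60, f86900a}.
That is 5 commits.

5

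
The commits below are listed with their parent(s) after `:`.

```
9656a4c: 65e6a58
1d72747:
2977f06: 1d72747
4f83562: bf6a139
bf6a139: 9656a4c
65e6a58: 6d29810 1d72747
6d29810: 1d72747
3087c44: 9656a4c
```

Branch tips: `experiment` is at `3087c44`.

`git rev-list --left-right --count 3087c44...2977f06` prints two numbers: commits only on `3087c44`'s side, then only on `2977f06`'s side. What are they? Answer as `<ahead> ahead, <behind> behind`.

Reachable from 3087c44: {1d72747, 3087c44, 65e6a58, 6d29810, 9656a4c}.
Reachable from 2977f06: {1d72747, 2977f06}.
Only in 3087c44's history (ahead): {3087c44, 65e6a58, 6d29810, 9656a4c} — 4.
Only in 2977f06's history (behind): {2977f06} — 1.

4 ahead, 1 behind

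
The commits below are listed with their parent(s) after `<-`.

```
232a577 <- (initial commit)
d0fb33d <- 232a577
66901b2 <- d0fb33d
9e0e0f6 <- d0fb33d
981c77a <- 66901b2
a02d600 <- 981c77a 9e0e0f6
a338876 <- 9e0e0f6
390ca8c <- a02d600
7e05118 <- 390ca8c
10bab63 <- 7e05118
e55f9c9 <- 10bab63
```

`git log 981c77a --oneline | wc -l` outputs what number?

Walking parent pointers from 981c77a: reachable set = {232a577, 66901b2, 981c77a, d0fb33d}.
That is 4 commits.

4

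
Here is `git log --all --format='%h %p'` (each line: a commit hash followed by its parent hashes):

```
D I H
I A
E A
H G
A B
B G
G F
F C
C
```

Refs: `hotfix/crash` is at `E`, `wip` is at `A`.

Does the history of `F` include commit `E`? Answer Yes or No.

No

Ancestors of F: {C, F}.
E is not in that set, so it is not an ancestor of F.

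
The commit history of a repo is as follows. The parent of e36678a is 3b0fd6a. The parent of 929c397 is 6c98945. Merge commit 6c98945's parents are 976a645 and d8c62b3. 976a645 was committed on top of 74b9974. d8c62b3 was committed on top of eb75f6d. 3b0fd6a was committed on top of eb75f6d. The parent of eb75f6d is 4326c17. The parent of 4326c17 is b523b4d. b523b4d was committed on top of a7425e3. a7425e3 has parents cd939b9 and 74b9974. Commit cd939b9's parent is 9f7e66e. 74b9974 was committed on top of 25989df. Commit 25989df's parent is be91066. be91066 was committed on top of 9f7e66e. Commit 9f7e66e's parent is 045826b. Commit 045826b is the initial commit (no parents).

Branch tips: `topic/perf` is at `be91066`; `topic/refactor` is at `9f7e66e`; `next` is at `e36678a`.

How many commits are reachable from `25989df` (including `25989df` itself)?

Walking parent pointers from 25989df: reachable set = {045826b, 25989df, 9f7e66e, be91066}.
That is 4 commits.

4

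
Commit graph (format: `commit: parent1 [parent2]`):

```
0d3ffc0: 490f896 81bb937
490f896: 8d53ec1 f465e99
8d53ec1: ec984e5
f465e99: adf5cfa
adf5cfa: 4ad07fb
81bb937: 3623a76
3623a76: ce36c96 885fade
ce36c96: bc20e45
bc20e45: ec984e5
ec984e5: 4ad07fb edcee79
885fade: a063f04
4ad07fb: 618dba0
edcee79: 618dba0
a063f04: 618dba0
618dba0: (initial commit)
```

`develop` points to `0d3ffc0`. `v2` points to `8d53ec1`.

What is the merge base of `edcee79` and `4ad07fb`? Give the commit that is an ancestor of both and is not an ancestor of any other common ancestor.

618dba0

Ancestors of edcee79: {618dba0, edcee79}.
Ancestors of 4ad07fb: {4ad07fb, 618dba0}.
Common ancestors: {618dba0}.
The only common ancestor is 618dba0, so it is the merge base.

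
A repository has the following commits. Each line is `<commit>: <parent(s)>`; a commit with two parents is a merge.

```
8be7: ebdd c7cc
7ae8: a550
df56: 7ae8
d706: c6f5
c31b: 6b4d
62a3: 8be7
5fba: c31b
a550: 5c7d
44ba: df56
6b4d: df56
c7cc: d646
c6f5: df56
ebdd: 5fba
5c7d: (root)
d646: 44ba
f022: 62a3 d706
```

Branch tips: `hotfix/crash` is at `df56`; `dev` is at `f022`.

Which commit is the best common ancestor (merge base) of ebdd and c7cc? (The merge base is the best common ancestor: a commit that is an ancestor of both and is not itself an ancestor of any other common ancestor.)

df56

Ancestors of ebdd: {5c7d, 5fba, 6b4d, 7ae8, a550, c31b, df56, ebdd}.
Ancestors of c7cc: {44ba, 5c7d, 7ae8, a550, c7cc, d646, df56}.
Common ancestors: {5c7d, 7ae8, a550, df56}.
Among these, df56 is not an ancestor of any other common ancestor — it is the merge base.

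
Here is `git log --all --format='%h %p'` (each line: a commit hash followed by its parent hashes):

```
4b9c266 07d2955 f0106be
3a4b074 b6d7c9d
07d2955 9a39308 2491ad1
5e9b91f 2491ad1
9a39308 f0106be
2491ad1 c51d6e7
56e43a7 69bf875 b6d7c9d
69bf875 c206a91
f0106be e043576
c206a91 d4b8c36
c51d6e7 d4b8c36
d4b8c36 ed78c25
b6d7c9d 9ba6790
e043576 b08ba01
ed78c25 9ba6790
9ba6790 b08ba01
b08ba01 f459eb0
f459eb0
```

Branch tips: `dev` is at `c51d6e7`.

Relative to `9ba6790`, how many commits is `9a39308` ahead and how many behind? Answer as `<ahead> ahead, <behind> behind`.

3 ahead, 1 behind

Reachable from 9a39308: {9a39308, b08ba01, e043576, f0106be, f459eb0}.
Reachable from 9ba6790: {9ba6790, b08ba01, f459eb0}.
Only in 9a39308's history (ahead): {9a39308, e043576, f0106be} — 3.
Only in 9ba6790's history (behind): {9ba6790} — 1.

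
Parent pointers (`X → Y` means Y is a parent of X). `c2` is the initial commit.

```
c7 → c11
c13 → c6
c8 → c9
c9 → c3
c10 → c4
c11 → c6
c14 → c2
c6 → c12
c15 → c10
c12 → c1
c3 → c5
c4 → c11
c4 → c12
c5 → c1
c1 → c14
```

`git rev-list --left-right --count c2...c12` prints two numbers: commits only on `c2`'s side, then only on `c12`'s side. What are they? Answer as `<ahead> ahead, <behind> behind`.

0 ahead, 3 behind

Reachable from c2: {c2}.
Reachable from c12: {c1, c12, c14, c2}.
Only in c2's history (ahead): {} — 0.
Only in c12's history (behind): {c1, c12, c14} — 3.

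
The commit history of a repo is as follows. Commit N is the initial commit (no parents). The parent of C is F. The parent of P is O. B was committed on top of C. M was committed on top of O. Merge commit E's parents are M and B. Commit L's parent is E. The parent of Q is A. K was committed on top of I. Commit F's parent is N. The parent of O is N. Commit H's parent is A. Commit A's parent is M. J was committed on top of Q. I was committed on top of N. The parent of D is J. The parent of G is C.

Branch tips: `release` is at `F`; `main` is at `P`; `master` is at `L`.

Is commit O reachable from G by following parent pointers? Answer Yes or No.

Ancestors of G: {C, F, G, N}.
O is not in that set, so it is not an ancestor of G.

No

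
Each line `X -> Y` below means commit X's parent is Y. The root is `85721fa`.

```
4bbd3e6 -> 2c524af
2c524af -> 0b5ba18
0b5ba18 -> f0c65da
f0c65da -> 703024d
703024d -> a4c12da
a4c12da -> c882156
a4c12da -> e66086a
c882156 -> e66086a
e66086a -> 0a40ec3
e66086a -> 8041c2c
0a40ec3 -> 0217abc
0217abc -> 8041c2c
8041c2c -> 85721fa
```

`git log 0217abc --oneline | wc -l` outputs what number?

Walking parent pointers from 0217abc: reachable set = {0217abc, 8041c2c, 85721fa}.
That is 3 commits.

3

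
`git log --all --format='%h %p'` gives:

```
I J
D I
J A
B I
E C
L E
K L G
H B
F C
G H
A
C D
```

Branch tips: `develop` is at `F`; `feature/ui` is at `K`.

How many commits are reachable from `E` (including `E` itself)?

Walking parent pointers from E: reachable set = {A, C, D, E, I, J}.
That is 6 commits.

6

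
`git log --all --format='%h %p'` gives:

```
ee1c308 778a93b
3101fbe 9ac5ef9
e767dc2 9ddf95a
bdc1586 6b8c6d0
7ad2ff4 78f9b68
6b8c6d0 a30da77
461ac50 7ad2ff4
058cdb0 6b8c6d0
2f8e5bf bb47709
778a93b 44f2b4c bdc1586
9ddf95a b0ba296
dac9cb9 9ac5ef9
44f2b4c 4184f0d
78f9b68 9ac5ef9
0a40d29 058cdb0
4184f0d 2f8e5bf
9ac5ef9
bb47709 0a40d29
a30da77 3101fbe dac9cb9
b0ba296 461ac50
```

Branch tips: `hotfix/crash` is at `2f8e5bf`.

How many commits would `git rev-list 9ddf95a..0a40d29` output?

6

Reachable from 0a40d29: {058cdb0, 0a40d29, 3101fbe, 6b8c6d0, 9ac5ef9, a30da77, dac9cb9}.
Reachable from 9ddf95a: {461ac50, 78f9b68, 7ad2ff4, 9ac5ef9, 9ddf95a, b0ba296}.
In 0a40d29's history but not 9ddf95a's: {058cdb0, 0a40d29, 3101fbe, 6b8c6d0, a30da77, dac9cb9} — 6 commits.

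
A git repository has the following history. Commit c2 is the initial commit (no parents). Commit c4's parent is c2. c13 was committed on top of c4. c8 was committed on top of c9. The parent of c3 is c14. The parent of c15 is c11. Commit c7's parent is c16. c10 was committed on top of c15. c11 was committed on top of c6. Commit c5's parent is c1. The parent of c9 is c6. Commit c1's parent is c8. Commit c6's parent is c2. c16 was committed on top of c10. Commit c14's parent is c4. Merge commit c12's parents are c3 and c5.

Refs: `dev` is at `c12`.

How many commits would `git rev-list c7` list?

Walking parent pointers from c7: reachable set = {c10, c11, c15, c16, c2, c6, c7}.
That is 7 commits.

7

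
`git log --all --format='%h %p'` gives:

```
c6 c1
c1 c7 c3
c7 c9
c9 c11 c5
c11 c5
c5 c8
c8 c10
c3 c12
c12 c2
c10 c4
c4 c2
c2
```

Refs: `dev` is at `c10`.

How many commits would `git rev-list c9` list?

7

Walking parent pointers from c9: reachable set = {c10, c11, c2, c4, c5, c8, c9}.
That is 7 commits.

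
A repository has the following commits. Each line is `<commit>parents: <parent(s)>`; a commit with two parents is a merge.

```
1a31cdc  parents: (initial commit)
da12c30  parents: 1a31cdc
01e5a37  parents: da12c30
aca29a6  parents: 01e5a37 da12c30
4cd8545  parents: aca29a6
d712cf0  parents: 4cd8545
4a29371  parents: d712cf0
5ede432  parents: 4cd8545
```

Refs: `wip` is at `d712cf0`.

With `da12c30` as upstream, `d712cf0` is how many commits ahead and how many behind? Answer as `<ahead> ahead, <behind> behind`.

4 ahead, 0 behind

Reachable from d712cf0: {01e5a37, 1a31cdc, 4cd8545, aca29a6, d712cf0, da12c30}.
Reachable from da12c30: {1a31cdc, da12c30}.
Only in d712cf0's history (ahead): {01e5a37, 4cd8545, aca29a6, d712cf0} — 4.
Only in da12c30's history (behind): {} — 0.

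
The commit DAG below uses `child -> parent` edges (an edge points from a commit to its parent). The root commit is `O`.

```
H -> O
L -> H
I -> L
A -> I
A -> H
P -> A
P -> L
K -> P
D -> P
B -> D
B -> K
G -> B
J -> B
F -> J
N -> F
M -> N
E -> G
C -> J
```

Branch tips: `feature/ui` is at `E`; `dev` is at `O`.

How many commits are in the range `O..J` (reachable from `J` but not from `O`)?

9

Reachable from J: {A, B, D, H, I, J, K, L, O, P}.
Reachable from O: {O}.
In J's history but not O's: {A, B, D, H, I, J, K, L, P} — 9 commits.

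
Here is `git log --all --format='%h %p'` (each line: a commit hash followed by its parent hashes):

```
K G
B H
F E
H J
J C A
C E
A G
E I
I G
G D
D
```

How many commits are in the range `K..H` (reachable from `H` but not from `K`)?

Reachable from H: {A, C, D, E, G, H, I, J}.
Reachable from K: {D, G, K}.
In H's history but not K's: {A, C, E, H, I, J} — 6 commits.

6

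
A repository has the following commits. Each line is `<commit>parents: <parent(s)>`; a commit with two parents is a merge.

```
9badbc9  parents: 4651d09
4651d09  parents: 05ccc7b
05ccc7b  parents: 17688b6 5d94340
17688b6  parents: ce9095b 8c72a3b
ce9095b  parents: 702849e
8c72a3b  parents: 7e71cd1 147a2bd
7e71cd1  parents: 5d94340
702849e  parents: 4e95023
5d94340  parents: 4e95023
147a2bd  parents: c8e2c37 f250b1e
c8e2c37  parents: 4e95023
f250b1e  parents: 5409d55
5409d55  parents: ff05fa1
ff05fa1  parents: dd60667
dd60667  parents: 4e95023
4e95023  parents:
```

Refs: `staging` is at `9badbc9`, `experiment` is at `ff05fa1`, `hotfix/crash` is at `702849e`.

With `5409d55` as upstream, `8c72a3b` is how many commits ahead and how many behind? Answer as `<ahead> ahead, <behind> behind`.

Reachable from 8c72a3b: {147a2bd, 4e95023, 5409d55, 5d94340, 7e71cd1, 8c72a3b, c8e2c37, dd60667, f250b1e, ff05fa1}.
Reachable from 5409d55: {4e95023, 5409d55, dd60667, ff05fa1}.
Only in 8c72a3b's history (ahead): {147a2bd, 5d94340, 7e71cd1, 8c72a3b, c8e2c37, f250b1e} — 6.
Only in 5409d55's history (behind): {} — 0.

6 ahead, 0 behind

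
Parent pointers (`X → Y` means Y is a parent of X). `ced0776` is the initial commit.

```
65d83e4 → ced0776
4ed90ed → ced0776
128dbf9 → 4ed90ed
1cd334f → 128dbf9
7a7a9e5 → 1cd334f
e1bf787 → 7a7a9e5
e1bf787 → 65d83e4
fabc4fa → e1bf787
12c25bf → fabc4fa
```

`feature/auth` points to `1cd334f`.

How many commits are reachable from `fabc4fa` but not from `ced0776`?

Reachable from fabc4fa: {128dbf9, 1cd334f, 4ed90ed, 65d83e4, 7a7a9e5, ced0776, e1bf787, fabc4fa}.
Reachable from ced0776: {ced0776}.
In fabc4fa's history but not ced0776's: {128dbf9, 1cd334f, 4ed90ed, 65d83e4, 7a7a9e5, e1bf787, fabc4fa} — 7 commits.

7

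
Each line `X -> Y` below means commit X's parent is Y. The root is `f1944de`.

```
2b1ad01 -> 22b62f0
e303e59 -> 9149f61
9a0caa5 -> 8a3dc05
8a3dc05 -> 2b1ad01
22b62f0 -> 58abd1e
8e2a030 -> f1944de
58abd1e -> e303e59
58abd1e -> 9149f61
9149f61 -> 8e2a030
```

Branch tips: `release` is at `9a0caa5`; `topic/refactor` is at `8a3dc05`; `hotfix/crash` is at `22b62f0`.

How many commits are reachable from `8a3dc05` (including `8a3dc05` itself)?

Walking parent pointers from 8a3dc05: reachable set = {22b62f0, 2b1ad01, 58abd1e, 8a3dc05, 8e2a030, 9149f61, e303e59, f1944de}.
That is 8 commits.

8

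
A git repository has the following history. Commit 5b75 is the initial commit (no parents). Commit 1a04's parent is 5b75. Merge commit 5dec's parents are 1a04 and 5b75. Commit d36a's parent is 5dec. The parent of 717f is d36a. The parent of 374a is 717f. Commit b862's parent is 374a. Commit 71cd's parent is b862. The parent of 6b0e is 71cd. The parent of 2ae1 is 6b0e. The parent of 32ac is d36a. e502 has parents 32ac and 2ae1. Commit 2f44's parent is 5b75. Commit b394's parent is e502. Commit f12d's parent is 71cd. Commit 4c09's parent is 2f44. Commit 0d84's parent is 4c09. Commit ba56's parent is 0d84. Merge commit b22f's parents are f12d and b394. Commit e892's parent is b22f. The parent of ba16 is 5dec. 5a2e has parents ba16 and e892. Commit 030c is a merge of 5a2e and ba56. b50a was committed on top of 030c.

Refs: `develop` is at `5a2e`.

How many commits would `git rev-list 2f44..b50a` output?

22

Reachable from b50a: {030c, 0d84, 1a04, 2ae1, 2f44, 32ac, 374a, 4c09, 5a2e, 5b75, 5dec, 6b0e, 717f, 71cd, b22f, b394, b50a, b862, ba16, ba56, d36a, e502, e892, f12d}.
Reachable from 2f44: {2f44, 5b75}.
In b50a's history but not 2f44's: {030c, 0d84, 1a04, 2ae1, 32ac, 374a, 4c09, 5a2e, 5dec, 6b0e, 717f, 71cd, b22f, b394, b50a, b862, ba16, ba56, d36a, e502, e892, f12d} — 22 commits.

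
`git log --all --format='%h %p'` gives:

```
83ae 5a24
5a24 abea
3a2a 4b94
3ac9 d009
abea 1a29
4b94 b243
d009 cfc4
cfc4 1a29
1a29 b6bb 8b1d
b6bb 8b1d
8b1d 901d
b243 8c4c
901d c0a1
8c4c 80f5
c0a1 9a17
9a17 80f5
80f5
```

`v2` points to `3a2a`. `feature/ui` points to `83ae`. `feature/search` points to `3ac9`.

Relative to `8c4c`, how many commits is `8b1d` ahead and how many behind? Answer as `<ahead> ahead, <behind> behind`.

4 ahead, 1 behind

Reachable from 8b1d: {80f5, 8b1d, 901d, 9a17, c0a1}.
Reachable from 8c4c: {80f5, 8c4c}.
Only in 8b1d's history (ahead): {8b1d, 901d, 9a17, c0a1} — 4.
Only in 8c4c's history (behind): {8c4c} — 1.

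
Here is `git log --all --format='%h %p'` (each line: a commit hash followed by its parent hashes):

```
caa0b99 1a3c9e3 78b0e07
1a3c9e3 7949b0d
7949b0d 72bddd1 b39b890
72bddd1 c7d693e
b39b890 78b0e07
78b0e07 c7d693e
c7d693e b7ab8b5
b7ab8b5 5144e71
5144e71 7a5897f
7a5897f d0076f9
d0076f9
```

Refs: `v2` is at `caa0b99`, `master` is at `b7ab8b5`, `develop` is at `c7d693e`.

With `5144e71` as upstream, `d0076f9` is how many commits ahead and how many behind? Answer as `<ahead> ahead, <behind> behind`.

0 ahead, 2 behind

Reachable from d0076f9: {d0076f9}.
Reachable from 5144e71: {5144e71, 7a5897f, d0076f9}.
Only in d0076f9's history (ahead): {} — 0.
Only in 5144e71's history (behind): {5144e71, 7a5897f} — 2.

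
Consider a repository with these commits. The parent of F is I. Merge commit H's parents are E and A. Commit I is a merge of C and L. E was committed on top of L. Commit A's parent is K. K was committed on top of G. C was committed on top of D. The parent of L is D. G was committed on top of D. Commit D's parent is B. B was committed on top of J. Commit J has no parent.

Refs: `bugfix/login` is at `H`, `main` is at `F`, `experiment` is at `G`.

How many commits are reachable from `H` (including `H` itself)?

9

Walking parent pointers from H: reachable set = {A, B, D, E, G, H, J, K, L}.
That is 9 commits.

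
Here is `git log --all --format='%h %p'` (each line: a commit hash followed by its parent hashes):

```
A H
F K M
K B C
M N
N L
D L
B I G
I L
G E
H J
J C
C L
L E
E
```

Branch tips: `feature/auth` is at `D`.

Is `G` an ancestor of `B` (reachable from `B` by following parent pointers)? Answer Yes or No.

Ancestors of B (commits reachable by following parents): {B, E, G, I, L}.
G is in that set, so it is an ancestor of B.

Yes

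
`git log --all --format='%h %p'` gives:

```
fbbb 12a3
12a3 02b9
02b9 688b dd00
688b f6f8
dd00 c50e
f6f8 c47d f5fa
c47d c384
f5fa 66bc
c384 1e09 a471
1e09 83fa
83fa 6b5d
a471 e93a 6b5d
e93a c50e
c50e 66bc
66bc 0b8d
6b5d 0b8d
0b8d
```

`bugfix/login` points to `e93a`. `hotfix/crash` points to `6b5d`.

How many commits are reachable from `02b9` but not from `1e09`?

11

Reachable from 02b9: {02b9, 0b8d, 1e09, 66bc, 688b, 6b5d, 83fa, a471, c384, c47d, c50e, dd00, e93a, f5fa, f6f8}.
Reachable from 1e09: {0b8d, 1e09, 6b5d, 83fa}.
In 02b9's history but not 1e09's: {02b9, 66bc, 688b, a471, c384, c47d, c50e, dd00, e93a, f5fa, f6f8} — 11 commits.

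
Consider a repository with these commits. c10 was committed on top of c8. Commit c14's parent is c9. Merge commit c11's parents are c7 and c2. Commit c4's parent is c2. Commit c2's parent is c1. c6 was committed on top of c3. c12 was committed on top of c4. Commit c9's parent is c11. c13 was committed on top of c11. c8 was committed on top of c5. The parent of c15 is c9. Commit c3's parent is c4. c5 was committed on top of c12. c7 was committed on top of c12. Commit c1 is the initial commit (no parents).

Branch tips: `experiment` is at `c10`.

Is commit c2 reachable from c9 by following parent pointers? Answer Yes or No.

Yes

Ancestors of c9 (commits reachable by following parents): {c1, c11, c12, c2, c4, c7, c9}.
c2 is in that set, so it is an ancestor of c9.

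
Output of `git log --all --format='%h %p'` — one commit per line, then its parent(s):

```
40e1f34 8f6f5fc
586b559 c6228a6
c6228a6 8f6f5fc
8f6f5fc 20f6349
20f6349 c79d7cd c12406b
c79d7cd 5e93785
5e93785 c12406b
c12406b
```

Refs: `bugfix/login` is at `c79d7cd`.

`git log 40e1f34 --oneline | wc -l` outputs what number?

6

Walking parent pointers from 40e1f34: reachable set = {20f6349, 40e1f34, 5e93785, 8f6f5fc, c12406b, c79d7cd}.
That is 6 commits.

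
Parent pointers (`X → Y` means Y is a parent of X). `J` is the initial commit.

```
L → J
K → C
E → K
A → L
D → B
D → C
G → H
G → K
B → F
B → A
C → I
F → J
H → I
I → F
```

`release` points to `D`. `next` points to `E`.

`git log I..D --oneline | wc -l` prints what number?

Reachable from D: {A, B, C, D, F, I, J, L}.
Reachable from I: {F, I, J}.
In D's history but not I's: {A, B, C, D, L} — 5 commits.

5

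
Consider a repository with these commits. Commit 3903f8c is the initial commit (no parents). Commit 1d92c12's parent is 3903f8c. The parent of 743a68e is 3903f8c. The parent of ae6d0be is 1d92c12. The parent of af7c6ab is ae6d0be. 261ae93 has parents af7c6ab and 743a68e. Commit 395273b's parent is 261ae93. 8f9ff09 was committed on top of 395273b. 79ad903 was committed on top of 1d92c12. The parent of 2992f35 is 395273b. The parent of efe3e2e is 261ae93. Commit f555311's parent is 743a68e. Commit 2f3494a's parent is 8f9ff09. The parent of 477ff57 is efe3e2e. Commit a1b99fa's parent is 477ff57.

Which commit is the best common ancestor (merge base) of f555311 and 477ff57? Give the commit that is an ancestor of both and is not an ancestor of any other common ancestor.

Ancestors of f555311: {3903f8c, 743a68e, f555311}.
Ancestors of 477ff57: {1d92c12, 261ae93, 3903f8c, 477ff57, 743a68e, ae6d0be, af7c6ab, efe3e2e}.
Common ancestors: {3903f8c, 743a68e}.
Among these, 743a68e is not an ancestor of any other common ancestor — it is the merge base.

743a68e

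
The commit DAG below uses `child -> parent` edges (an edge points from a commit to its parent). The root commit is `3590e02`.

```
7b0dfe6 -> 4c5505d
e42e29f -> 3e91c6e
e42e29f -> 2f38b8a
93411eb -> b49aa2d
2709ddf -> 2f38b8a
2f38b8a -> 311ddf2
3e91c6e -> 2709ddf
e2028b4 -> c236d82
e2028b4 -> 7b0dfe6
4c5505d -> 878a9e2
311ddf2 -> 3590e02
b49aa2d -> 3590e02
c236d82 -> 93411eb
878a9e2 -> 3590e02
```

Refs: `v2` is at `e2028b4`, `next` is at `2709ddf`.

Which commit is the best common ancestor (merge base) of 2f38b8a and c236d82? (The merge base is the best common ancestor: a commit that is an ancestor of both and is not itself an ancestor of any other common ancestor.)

3590e02

Ancestors of 2f38b8a: {2f38b8a, 311ddf2, 3590e02}.
Ancestors of c236d82: {3590e02, 93411eb, b49aa2d, c236d82}.
Common ancestors: {3590e02}.
The only common ancestor is 3590e02, so it is the merge base.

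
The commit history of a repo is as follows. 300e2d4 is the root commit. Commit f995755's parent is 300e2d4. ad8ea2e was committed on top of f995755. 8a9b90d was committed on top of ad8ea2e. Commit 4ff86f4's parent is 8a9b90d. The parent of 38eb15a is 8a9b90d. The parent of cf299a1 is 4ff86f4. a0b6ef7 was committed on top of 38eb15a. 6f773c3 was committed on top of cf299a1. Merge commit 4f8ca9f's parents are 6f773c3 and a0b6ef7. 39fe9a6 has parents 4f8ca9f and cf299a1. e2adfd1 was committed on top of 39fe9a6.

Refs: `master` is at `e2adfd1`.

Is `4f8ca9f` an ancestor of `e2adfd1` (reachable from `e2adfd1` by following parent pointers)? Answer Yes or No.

Yes

Ancestors of e2adfd1 (commits reachable by following parents): {300e2d4, 38eb15a, 39fe9a6, 4f8ca9f, 4ff86f4, 6f773c3, 8a9b90d, a0b6ef7, ad8ea2e, cf299a1, e2adfd1, f995755}.
4f8ca9f is in that set, so it is an ancestor of e2adfd1.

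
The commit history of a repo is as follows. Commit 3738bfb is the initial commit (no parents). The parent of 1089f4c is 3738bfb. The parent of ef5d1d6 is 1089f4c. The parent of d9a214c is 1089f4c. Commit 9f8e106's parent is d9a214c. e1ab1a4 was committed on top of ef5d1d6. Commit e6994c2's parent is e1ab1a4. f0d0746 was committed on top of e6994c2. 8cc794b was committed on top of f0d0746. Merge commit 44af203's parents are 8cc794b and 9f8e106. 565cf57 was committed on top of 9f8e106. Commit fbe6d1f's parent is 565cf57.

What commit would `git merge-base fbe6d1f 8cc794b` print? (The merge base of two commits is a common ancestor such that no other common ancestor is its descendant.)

1089f4c

Ancestors of fbe6d1f: {1089f4c, 3738bfb, 565cf57, 9f8e106, d9a214c, fbe6d1f}.
Ancestors of 8cc794b: {1089f4c, 3738bfb, 8cc794b, e1ab1a4, e6994c2, ef5d1d6, f0d0746}.
Common ancestors: {1089f4c, 3738bfb}.
Among these, 1089f4c is not an ancestor of any other common ancestor — it is the merge base.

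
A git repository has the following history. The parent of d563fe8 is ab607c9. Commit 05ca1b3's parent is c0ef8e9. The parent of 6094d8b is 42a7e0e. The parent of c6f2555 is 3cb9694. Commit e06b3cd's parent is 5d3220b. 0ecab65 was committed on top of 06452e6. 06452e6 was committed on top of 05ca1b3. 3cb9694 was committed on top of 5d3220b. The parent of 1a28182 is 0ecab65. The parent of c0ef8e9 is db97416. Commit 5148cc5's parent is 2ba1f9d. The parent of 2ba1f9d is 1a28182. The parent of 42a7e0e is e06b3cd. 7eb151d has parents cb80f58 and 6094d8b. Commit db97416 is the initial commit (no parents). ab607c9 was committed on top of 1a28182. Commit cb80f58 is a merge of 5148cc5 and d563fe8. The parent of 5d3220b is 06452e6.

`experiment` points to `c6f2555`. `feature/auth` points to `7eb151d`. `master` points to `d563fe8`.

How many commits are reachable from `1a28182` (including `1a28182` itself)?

6

Walking parent pointers from 1a28182: reachable set = {05ca1b3, 06452e6, 0ecab65, 1a28182, c0ef8e9, db97416}.
That is 6 commits.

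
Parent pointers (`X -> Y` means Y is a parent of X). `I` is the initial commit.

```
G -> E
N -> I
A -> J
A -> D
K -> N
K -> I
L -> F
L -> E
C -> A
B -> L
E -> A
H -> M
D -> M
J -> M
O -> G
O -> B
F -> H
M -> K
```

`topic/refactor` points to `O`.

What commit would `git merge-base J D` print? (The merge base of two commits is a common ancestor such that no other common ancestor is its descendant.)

M

Ancestors of J: {I, J, K, M, N}.
Ancestors of D: {D, I, K, M, N}.
Common ancestors: {I, K, M, N}.
Among these, M is not an ancestor of any other common ancestor — it is the merge base.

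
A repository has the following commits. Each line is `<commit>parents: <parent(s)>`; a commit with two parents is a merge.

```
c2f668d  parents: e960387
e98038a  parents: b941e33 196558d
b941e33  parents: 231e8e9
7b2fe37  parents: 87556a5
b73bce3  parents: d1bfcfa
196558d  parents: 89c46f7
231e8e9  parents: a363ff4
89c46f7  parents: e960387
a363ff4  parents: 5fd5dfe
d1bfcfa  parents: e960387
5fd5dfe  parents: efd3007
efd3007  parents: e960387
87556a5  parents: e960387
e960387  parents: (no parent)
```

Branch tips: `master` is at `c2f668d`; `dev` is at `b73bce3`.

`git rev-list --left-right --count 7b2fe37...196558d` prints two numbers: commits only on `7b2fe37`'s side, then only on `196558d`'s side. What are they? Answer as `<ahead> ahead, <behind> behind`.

Reachable from 7b2fe37: {7b2fe37, 87556a5, e960387}.
Reachable from 196558d: {196558d, 89c46f7, e960387}.
Only in 7b2fe37's history (ahead): {7b2fe37, 87556a5} — 2.
Only in 196558d's history (behind): {196558d, 89c46f7} — 2.

2 ahead, 2 behind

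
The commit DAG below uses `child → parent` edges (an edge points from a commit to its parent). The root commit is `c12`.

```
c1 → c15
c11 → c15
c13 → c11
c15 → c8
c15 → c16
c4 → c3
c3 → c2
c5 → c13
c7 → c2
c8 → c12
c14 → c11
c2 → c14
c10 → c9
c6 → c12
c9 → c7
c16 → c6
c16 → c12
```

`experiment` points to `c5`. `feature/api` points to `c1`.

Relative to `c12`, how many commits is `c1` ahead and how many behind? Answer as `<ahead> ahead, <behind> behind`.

Reachable from c1: {c1, c12, c15, c16, c6, c8}.
Reachable from c12: {c12}.
Only in c1's history (ahead): {c1, c15, c16, c6, c8} — 5.
Only in c12's history (behind): {} — 0.

5 ahead, 0 behind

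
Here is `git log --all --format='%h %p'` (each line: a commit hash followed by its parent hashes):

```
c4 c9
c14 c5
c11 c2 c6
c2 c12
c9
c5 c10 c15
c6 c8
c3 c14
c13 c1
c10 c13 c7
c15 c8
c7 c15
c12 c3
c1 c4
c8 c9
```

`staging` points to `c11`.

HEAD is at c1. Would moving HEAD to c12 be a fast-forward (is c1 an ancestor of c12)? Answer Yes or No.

Yes

A fast-forward from c1 to c12 is possible iff c1 is an ancestor of c12.
Ancestors of c12: {c1, c10, c12, c13, c14, c15, c3, c4, c5, c7, c8, c9}.
c1 is among them, so fast-forward is possible.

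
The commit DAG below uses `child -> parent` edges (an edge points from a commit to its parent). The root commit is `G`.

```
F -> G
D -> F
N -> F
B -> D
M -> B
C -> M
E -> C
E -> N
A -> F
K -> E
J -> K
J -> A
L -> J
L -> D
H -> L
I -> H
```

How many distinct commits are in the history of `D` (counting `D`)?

3

Walking parent pointers from D: reachable set = {D, F, G}.
That is 3 commits.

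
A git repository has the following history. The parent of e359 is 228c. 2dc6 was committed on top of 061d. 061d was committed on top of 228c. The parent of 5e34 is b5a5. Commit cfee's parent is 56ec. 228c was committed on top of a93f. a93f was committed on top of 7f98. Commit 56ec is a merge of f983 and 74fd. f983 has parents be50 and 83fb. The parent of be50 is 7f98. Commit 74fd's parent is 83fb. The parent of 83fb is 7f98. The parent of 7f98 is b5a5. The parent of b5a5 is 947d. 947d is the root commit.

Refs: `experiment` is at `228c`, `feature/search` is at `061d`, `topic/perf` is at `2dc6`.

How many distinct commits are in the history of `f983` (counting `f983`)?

Walking parent pointers from f983: reachable set = {7f98, 83fb, 947d, b5a5, be50, f983}.
That is 6 commits.

6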